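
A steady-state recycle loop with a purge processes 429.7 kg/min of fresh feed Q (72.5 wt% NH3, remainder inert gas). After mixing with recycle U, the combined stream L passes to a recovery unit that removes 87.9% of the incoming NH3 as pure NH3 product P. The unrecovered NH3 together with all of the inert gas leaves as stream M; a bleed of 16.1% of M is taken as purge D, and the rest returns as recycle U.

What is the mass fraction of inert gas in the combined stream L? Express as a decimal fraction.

0.679

inert gas enters only via Q and leaves only via the purge: 429.7×0.275 = 0.161×(inert gas in M), and the recovery unit passes all inert gas, so inert gas in L = inert gas in M = 733.96 kg/min.
NH3 in L: m_A = 429.7×0.725 + (1−0.161)·(1−0.879)·m_A, so m_A = 311.53/0.8985 = 346.73 kg/min.
L = 346.73 + 733.96 = 1080.7 kg/min.
inert gas fraction in L = 733.96/1080.7 = 0.679.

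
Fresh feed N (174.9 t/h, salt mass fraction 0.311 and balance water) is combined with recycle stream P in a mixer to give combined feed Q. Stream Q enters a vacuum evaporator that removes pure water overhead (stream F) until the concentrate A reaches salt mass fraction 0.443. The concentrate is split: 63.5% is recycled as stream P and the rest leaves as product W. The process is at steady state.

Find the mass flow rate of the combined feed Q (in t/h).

388.5 t/h

Overall salt balance (none leaves overhead): salt in fresh feed = salt in product, i.e. 174.9×0.311 = (1−0.635)·A·0.443.
A = 54.394/(0.443×0.365) = 336.4 t/h.
Recycle P = 0.635×336.4 = 213.61 t/h.
Combined feed Q = 174.9 + 213.61 = 388.51 t/h.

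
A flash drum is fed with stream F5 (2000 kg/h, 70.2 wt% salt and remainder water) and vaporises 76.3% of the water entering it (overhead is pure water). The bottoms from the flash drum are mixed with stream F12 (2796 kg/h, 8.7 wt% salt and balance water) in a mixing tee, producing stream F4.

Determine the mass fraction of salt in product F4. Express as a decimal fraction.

Vapour removed = 0.763×0.298×2000 = 454.75 kg/h; concentrate = 1545.3 kg/h.
salt reaching the mixer = 1404 (from concentrate) + 2796×0.087 = 1647.3 kg/h.
Product flow = 1545.3 + 2796 = 4341.3 kg/h; salt fraction = 0.379.

0.379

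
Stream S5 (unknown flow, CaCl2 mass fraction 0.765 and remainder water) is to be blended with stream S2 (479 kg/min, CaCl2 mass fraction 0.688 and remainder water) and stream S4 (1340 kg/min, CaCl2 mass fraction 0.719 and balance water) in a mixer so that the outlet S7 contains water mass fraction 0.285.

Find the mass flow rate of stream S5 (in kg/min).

151.5 kg/min

Let S5 be the unknown flow. Total out = 1819 + S5.
water balance: 525.99 + 0.235·S5 = 0.285·(1819 + S5)
(0.235 − 0.285)·S5 = 0.285×1819 − 525.99 = -7.573
S5 = -7.573 / -0.050 = 151.46 kg/min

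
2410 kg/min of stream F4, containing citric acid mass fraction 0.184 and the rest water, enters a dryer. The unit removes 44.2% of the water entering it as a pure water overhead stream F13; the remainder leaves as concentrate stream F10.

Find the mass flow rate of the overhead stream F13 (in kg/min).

water entering = 2410×0.816 = 1966.6 kg/min; overhead removed = 0.442×1966.6 = 869.22 kg/min.

869.2 kg/min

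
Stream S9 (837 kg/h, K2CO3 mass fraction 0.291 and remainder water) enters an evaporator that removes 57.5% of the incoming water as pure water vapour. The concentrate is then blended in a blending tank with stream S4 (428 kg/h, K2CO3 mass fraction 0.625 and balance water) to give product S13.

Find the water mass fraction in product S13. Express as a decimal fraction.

Vapour removed = 0.575×0.709×837 = 341.22 kg/h; concentrate = 495.78 kg/h.
water reaching the mixer = 252.21 (from concentrate) + 428×0.375 = 412.71 kg/h.
Product flow = 495.78 + 428 = 923.78 kg/h; water fraction = 0.447.

0.447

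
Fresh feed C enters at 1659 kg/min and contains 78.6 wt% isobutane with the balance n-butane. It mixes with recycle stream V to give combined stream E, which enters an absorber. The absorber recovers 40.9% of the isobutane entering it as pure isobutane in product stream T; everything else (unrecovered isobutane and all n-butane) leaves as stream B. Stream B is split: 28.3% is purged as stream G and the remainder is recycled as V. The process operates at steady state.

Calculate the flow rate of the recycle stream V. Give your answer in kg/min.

n-butane enters only via C and leaves only via the purge: 1659×0.214 = 0.283×(n-butane in B), and the absorber passes all n-butane, so n-butane in E = n-butane in B = 1254.5 kg/min.
isobutane in E: m_A = 1659×0.786 + (1−0.283)·(1−0.409)·m_A, so m_A = 1304/0.5763 = 2262.8 kg/min.
B = (1−0.409)×2262.8 + 1254.5 = 2591.9 kg/min.
Recycle V = (1−0.283)×2591.9 = 1858.4 kg/min.

1858 kg/min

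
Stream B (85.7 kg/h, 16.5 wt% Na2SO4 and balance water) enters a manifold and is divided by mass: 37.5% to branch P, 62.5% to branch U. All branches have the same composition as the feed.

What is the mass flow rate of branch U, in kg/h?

53.56 kg/h

Branch U flow = 0.625×85.7 = 53.562 kg/h.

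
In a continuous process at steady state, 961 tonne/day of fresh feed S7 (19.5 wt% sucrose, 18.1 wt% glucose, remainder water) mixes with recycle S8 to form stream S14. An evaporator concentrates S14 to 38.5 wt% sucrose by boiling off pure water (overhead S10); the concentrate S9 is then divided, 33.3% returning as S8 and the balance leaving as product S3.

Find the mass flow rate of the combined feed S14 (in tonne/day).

1204 tonne/day

Overall sucrose balance (none leaves overhead): sucrose in fresh feed = sucrose in product, i.e. 961×0.195 = (1−0.333)·S9·0.385.
S9 = 187.4/(0.385×0.667) = 729.75 tonne/day.
Recycle S8 = 0.333×729.75 = 243.01 tonne/day.
Combined feed S14 = 961 + 243.01 = 1204 tonne/day.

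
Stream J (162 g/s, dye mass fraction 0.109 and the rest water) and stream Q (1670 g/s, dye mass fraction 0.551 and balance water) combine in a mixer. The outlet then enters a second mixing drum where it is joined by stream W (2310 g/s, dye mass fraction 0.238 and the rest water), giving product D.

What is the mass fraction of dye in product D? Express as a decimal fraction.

0.359

Overall, product flow = 4142 g/s.
dye in = 162×0.109 + 1670×0.551 + 2310×0.238 = 1487.6 g/s.
dye fraction in D = 0.359.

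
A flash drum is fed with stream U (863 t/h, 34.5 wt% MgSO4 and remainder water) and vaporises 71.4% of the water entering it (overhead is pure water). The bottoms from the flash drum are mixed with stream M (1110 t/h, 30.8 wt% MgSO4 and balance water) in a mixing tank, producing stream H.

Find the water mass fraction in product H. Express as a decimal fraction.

Vapour removed = 0.714×0.655×863 = 403.6 t/h; concentrate = 459.4 t/h.
water reaching the mixer = 161.67 (from concentrate) + 1110×0.692 = 929.79 t/h.
Product flow = 459.4 + 1110 = 1569.4 t/h; water fraction = 0.592.

0.592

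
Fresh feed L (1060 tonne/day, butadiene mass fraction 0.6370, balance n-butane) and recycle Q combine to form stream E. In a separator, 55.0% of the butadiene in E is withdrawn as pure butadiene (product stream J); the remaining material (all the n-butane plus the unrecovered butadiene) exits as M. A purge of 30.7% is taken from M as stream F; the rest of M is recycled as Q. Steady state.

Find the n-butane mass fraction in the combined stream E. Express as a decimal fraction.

n-butane enters only via L and leaves only via the purge: 1060×0.363 = 0.307×(n-butane in M), and the separator passes all n-butane, so n-butane in E = n-butane in M = 1253.4 tonne/day.
butadiene in E: m_A = 1060×0.637 + (1−0.307)·(1−0.550)·m_A, so m_A = 675.22/0.6882 = 981.21 tonne/day.
E = 981.21 + 1253.4 = 2234.6 tonne/day.
n-butane fraction in E = 1253.4/2234.6 = 0.5609.

0.5609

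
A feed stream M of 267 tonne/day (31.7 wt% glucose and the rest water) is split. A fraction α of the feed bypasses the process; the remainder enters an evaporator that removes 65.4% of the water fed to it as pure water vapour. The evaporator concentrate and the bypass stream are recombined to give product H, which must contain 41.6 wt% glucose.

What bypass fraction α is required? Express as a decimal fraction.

0.467

All 267×0.317 = 84.639 tonne/day of glucose reaches H, so H = 84.639/0.416 = 203.46 tonne/day and vapour = 63.541 tonne/day.
The evaporator receives (1−α)·267 of feed at 0.683 water and removes 0.654 of that water:
0.654×0.683×(1−α)×267 = 63.541
(1−α) = 63.541/119.26 = 0.5328;  α = 0.4672.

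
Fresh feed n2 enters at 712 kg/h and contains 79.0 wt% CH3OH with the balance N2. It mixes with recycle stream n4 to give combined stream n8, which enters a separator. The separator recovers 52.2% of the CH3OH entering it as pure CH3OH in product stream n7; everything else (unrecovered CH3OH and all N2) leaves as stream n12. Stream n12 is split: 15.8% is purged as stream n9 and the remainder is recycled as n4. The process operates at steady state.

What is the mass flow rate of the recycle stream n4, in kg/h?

N2 enters only via n2 and leaves only via the purge: 712×0.210 = 0.158×(N2 in n12), and the separator passes all N2, so N2 in n8 = N2 in n12 = 946.33 kg/h.
CH3OH in n8: m_A = 712×0.790 + (1−0.158)·(1−0.522)·m_A, so m_A = 562.48/0.5975 = 941.35 kg/h.
n12 = (1−0.522)×941.35 + 946.33 = 1396.3 kg/h.
Recycle n4 = (1−0.158)×1396.3 = 1175.7 kg/h.

1176 kg/h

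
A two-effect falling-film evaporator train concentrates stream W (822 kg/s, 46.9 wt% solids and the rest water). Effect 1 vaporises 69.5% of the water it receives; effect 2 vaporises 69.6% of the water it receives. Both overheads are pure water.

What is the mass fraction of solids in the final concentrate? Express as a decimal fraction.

water in feed = 822×0.531 = 436.48 kg/s.
After stage 1: water left = (1−0.695)×436.48 = 133.13; stream total = 518.65 kg/s.
After stage 2: water left = (1−0.696)×133.13 = 40.471; final concentrate = 425.99 kg/s.
solids fraction = 385.52/425.99 = 0.905.

0.905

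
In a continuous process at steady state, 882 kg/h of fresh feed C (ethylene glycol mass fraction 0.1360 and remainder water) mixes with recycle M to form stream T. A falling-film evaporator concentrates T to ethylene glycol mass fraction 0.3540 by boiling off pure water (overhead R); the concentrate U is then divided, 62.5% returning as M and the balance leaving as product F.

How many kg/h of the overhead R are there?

Overall ethylene glycol balance (none leaves overhead): ethylene glycol in fresh feed = ethylene glycol in product, i.e. 882×0.136 = (1−0.625)·U·0.354.
U = 119.95/(0.354×0.375) = 903.59 kg/h.
Recycle M = 0.625×903.59 = 564.75 kg/h.
Combined feed T = 882 + 564.75 = 1446.7 kg/h.
Overhead R = T − U = 1446.7 − 903.59 = 543.15 kg/h.

543.2 kg/h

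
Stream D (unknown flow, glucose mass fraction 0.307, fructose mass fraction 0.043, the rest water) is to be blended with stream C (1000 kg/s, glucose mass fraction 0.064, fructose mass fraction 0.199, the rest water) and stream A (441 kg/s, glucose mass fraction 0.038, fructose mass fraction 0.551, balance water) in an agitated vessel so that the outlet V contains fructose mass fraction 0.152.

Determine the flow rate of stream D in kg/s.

2045 kg/s

Let D be the unknown flow. Total out = 1441 + D.
fructose balance: 441.99 + 0.043·D = 0.152·(1441 + D)
(0.043 − 0.152)·D = 0.152×1441 − 441.99 = -222.96
D = -222.96 / -0.109 = 2045.5 kg/s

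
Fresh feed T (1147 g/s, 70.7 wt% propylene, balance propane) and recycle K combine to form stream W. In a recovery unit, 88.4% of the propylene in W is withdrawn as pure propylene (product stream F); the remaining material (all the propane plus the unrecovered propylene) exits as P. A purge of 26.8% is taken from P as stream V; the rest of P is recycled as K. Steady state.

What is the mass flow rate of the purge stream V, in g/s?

363.6 g/s

propane enters only via T and leaves only via the purge: 1147×0.293 = 0.268×(propane in P), and the recovery unit passes all propane, so propane in W = propane in P = 1254 g/s.
propylene in W: m_A = 1147×0.707 + (1−0.268)·(1−0.884)·m_A, so m_A = 810.93/0.9151 = 886.18 g/s.
P = (1−0.884)×886.18 + 1254 = 1356.8 g/s.
Purge V = 0.268×1356.8 = 363.62 g/s.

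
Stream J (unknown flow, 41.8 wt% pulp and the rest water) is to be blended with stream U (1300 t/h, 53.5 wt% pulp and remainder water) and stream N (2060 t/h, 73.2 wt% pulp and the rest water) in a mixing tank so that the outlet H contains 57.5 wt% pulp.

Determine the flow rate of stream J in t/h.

Let J be the unknown flow. Total out = 3360 + J.
pulp balance: 2203.4 + 0.418·J = 0.575·(3360 + J)
(0.418 − 0.575)·J = 0.575×3360 − 2203.4 = -271.42
J = -271.42 / -0.157 = 1728.8 t/h

1729 t/h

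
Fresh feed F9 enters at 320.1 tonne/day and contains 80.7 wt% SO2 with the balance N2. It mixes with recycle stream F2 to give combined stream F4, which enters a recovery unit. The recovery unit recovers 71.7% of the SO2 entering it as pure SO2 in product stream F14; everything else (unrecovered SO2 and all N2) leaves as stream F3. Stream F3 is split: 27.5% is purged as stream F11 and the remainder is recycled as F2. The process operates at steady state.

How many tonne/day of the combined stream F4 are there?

549.7 tonne/day

N2 enters only via F9 and leaves only via the purge: 320.1×0.193 = 0.275×(N2 in F3), and the recovery unit passes all N2, so N2 in F4 = N2 in F3 = 224.65 tonne/day.
SO2 in F4: m_A = 320.1×0.807 + (1−0.275)·(1−0.717)·m_A, so m_A = 258.32/0.7948 = 325 tonne/day.
F4 = 325 + 224.65 = 549.66 tonne/day.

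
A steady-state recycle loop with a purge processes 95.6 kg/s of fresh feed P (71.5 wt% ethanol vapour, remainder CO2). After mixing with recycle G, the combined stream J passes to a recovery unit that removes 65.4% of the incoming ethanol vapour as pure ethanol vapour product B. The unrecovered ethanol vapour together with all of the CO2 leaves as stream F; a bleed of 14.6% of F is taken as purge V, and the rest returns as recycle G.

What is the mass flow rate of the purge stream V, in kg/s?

32.15 kg/s

CO2 enters only via P and leaves only via the purge: 95.6×0.285 = 0.146×(CO2 in F), and the recovery unit passes all CO2, so CO2 in J = CO2 in F = 186.62 kg/s.
ethanol vapour in J: m_A = 95.6×0.715 + (1−0.146)·(1−0.654)·m_A, so m_A = 68.354/0.7045 = 97.023 kg/s.
F = (1−0.654)×97.023 + 186.62 = 220.19 kg/s.
Purge V = 0.146×220.19 = 32.147 kg/s.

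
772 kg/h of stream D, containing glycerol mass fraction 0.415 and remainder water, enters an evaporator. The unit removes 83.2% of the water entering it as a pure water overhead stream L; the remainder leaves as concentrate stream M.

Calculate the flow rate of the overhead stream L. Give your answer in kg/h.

375.7 kg/h

water entering = 772×0.585 = 451.62 kg/h; overhead removed = 0.832×451.62 = 375.75 kg/h.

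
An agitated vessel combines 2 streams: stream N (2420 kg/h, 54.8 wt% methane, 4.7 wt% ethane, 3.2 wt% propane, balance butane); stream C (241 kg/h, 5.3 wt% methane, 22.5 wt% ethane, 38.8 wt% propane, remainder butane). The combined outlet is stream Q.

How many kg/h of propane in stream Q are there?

170.9 kg/h

propane out = propane in = 2420×0.032 + 241×0.388 = 170.95 kg/h.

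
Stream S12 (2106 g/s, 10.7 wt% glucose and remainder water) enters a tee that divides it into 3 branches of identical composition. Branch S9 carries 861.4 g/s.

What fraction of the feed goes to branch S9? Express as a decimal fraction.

0.409

Fraction to S9 = 861.4/2106 = 0.4090.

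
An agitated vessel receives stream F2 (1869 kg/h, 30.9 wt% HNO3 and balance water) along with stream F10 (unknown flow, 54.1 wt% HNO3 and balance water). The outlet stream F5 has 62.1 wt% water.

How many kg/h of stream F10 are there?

807.6 kg/h

Let F10 be the unknown flow. Total out = 1869 + F10.
water balance: 1291.5 + 0.459·F10 = 0.621·(1869 + F10)
(0.459 − 0.621)·F10 = 0.621×1869 − 1291.5 = -130.83
F10 = -130.83 / -0.162 = 807.59 kg/h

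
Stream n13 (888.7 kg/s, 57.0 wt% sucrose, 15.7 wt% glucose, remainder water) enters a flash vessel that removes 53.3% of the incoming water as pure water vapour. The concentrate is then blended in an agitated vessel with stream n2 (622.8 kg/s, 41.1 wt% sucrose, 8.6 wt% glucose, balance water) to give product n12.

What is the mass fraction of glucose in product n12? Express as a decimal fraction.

0.1397

Vapour removed = 0.533×0.273×888.7 = 129.31 kg/s; concentrate = 759.39 kg/s.
glucose reaching the mixer = 139.53 (from concentrate) + 622.8×0.086 = 193.09 kg/s.
Product flow = 759.39 + 622.8 = 1382.2 kg/s; glucose fraction = 0.1397.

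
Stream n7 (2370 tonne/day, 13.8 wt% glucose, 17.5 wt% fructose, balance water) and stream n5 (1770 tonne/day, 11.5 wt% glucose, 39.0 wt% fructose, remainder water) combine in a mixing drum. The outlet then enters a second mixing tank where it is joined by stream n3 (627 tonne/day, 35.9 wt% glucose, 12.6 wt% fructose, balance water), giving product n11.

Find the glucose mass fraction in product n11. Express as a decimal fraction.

Overall, product flow = 4767 tonne/day.
glucose in = 2370×0.138 + 1770×0.115 + 627×0.359 = 755.7 tonne/day.
glucose fraction in n11 = 0.1585.

0.1585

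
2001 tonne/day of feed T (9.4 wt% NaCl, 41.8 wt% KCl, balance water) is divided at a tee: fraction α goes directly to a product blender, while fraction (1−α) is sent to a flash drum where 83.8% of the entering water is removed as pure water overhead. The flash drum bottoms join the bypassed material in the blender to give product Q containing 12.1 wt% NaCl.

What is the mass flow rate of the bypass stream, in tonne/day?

All 2001×0.094 = 188.09 tonne/day of NaCl reaches Q, so Q = 188.09/0.121 = 1554.5 tonne/day and vapour = 446.5 tonne/day.
The evaporator receives (1−α)·2001 of feed at 0.488 water and removes 0.838 of that water:
0.838×0.488×(1−α)×2001 = 446.5
(1−α) = 446.5/818.3 = 0.5457;  α = 0.4543.
Bypass flow = 0.4543×2001 = 909.15 tonne/day.

909.2 tonne/day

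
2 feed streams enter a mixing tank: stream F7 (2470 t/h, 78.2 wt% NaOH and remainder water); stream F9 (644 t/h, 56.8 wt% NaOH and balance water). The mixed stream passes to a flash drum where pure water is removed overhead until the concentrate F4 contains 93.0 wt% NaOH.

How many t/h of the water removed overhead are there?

643.8 t/h

NaOH entering = 2470×0.782 + 644×0.568 = 2297.3 t/h.
All NaOH reports to F4, so F4 = 2297.3/0.930 = 2470.2 t/h.
Total feed = 3114 t/h; overhead = 3114 − 2470.2 = 643.75 t/h.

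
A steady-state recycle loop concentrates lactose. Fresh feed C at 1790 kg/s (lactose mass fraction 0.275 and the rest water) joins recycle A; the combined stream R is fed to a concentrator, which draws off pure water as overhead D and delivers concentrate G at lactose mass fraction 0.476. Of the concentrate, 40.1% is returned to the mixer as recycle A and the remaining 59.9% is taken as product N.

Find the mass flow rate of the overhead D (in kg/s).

Overall lactose balance (none leaves overhead): lactose in fresh feed = lactose in product, i.e. 1790×0.275 = (1−0.401)·G·0.476.
G = 492.25/(0.476×0.599) = 1726.4 kg/s.
Recycle A = 0.401×1726.4 = 692.3 kg/s.
Combined feed R = 1790 + 692.3 = 2482.3 kg/s.
Overhead D = R − G = 2482.3 − 1726.4 = 755.86 kg/s.

755.9 kg/s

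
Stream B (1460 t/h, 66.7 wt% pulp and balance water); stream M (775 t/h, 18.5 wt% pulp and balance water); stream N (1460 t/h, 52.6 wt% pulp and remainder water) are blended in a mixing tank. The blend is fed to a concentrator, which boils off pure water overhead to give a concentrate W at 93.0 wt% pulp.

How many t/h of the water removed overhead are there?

pulp entering = 1460×0.667 + 775×0.185 + 1460×0.526 = 1885.2 t/h.
All pulp reports to W, so W = 1885.2/0.930 = 2027 t/h.
Total feed = 3695 t/h; overhead = 3695 − 2027 = 1668 t/h.

1668 t/h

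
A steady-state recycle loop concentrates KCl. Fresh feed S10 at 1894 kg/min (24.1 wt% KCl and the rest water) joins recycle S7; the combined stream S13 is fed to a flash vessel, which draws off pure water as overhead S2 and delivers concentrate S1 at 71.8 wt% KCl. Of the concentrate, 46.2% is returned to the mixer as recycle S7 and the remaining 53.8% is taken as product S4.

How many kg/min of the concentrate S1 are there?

Overall KCl balance (none leaves overhead): KCl in fresh feed = KCl in product, i.e. 1894×0.241 = (1−0.462)·S1·0.718.
S1 = 456.45/(0.718×0.538) = 1181.7 kg/min.

1182 kg/min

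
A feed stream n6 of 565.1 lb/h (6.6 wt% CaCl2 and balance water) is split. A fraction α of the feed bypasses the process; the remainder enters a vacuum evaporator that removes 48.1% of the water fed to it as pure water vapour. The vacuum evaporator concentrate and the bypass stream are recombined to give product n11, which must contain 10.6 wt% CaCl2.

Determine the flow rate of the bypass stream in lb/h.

All 565.1×0.066 = 37.297 lb/h of CaCl2 reaches n11, so n11 = 37.297/0.106 = 351.85 lb/h and vapour = 213.25 lb/h.
The evaporator receives (1−α)·565.1 of feed at 0.934 water and removes 0.481 of that water:
0.481×0.934×(1−α)×565.1 = 213.25
(1−α) = 213.25/253.87 = 0.8400;  α = 0.1600.
Bypass flow = 0.1600×565.1 = 90.435 lb/h.

90.43 lb/h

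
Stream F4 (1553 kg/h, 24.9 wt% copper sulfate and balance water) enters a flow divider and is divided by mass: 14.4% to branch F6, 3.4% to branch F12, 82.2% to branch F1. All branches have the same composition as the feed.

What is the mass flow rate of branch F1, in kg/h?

Branch F1 flow = 0.822×1553 = 1276.6 kg/h.

1277 kg/h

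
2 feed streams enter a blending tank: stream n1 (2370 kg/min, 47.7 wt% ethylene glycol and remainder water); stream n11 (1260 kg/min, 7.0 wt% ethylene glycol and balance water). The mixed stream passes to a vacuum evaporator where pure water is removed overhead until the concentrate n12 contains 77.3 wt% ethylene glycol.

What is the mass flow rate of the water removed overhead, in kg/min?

ethylene glycol entering = 2370×0.477 + 1260×0.070 = 1218.7 kg/min.
All ethylene glycol reports to n12, so n12 = 1218.7/0.773 = 1576.6 kg/min.
Total feed = 3630 kg/min; overhead = 3630 − 1576.6 = 2053.4 kg/min.

2053 kg/min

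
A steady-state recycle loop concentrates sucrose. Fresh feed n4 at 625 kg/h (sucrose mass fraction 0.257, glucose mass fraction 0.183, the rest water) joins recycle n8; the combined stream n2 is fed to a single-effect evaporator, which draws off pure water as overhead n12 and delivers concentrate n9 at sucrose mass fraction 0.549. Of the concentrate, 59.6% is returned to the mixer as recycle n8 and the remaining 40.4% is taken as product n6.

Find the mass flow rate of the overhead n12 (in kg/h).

Overall sucrose balance (none leaves overhead): sucrose in fresh feed = sucrose in product, i.e. 625×0.257 = (1−0.596)·n9·0.549.
n9 = 160.62/(0.549×0.404) = 724.2 kg/h.
Recycle n8 = 0.596×724.2 = 431.62 kg/h.
Combined feed n2 = 625 + 431.62 = 1056.6 kg/h.
Overhead n12 = n2 − n9 = 1056.6 − 724.2 = 332.42 kg/h.

332.4 kg/h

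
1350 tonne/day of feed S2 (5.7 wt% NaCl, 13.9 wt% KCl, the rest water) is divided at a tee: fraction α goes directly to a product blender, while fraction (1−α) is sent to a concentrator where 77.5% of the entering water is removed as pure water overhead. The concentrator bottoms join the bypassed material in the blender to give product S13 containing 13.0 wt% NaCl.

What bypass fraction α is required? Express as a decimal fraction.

0.099

All 1350×0.057 = 76.95 tonne/day of NaCl reaches S13, so S13 = 76.95/0.130 = 591.92 tonne/day and vapour = 758.08 tonne/day.
The evaporator receives (1−α)·1350 of feed at 0.804 water and removes 0.775 of that water:
0.775×0.804×(1−α)×1350 = 758.08
(1−α) = 758.08/841.19 = 0.9012;  α = 0.0988.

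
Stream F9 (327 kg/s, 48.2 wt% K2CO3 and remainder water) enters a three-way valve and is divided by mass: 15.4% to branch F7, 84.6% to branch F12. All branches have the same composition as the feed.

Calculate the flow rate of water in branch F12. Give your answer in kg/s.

143.3 kg/s

Branch F12 total = 0.846×327 = 276.64 kg/s.
water in F12 = 0.518×276.64 = 143.3 kg/s.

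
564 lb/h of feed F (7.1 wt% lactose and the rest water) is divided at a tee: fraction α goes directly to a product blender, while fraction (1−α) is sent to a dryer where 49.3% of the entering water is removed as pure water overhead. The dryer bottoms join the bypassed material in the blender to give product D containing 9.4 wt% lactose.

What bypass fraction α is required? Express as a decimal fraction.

All 564×0.071 = 40.044 lb/h of lactose reaches D, so D = 40.044/0.094 = 426 lb/h and vapour = 138 lb/h.
The evaporator receives (1−α)·564 of feed at 0.929 water and removes 0.493 of that water:
0.493×0.929×(1−α)×564 = 138
(1−α) = 138/258.31 = 0.5342;  α = 0.4658.

0.466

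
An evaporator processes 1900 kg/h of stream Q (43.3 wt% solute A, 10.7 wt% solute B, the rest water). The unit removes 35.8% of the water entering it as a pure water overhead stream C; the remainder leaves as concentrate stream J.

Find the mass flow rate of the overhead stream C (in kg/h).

312.9 kg/h

water entering = 1900×0.460 = 874 kg/h; overhead removed = 0.358×874 = 312.89 kg/h.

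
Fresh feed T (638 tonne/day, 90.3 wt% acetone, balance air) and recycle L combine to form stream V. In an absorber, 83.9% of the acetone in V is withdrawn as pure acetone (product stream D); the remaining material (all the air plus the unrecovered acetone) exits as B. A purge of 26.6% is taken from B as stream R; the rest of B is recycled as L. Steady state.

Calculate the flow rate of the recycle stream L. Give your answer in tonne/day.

248 tonne/day

air enters only via T and leaves only via the purge: 638×0.097 = 0.266×(air in B), and the absorber passes all air, so air in V = air in B = 232.65 tonne/day.
acetone in V: m_A = 638×0.903 + (1−0.266)·(1−0.839)·m_A, so m_A = 576.11/0.8818 = 653.32 tonne/day.
B = (1−0.839)×653.32 + 232.65 = 337.84 tonne/day.
Recycle L = (1−0.266)×337.84 = 247.97 tonne/day.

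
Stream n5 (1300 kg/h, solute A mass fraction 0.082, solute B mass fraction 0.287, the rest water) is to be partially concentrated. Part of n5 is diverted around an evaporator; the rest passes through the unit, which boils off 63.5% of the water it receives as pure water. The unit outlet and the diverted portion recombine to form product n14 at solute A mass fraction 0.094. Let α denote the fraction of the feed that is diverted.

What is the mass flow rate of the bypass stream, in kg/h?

All 1300×0.082 = 106.6 kg/h of solute A reaches n14, so n14 = 106.6/0.094 = 1134 kg/h and vapour = 165.96 kg/h.
The evaporator receives (1−α)·1300 of feed at 0.631 water and removes 0.635 of that water:
0.635×0.631×(1−α)×1300 = 165.96
(1−α) = 165.96/520.89 = 0.3186;  α = 0.6814.
Bypass flow = 0.6814×1300 = 885.82 kg/h.

885.8 kg/h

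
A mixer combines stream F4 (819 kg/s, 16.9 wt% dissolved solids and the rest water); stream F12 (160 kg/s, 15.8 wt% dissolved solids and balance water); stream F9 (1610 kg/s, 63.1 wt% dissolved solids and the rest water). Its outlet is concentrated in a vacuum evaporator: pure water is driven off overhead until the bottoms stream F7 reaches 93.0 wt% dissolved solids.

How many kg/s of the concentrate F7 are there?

dissolved solids entering = 819×0.169 + 160×0.158 + 1610×0.631 = 1179.6 kg/s.
All dissolved solids reports to F7, so F7 = 1179.6/0.930 = 1268.4 kg/s.

1268 kg/s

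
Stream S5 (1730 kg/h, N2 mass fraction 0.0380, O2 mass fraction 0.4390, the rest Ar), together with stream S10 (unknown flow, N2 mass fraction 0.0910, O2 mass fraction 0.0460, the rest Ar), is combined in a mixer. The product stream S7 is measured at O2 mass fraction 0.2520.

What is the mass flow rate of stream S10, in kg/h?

1570 kg/h

Let S10 be the unknown flow. Total out = 1730 + S10.
O2 balance: 759.47 + 0.046·S10 = 0.252·(1730 + S10)
(0.046 − 0.252)·S10 = 0.252×1730 − 759.47 = -323.51
S10 = -323.51 / -0.206 = 1570.4 kg/h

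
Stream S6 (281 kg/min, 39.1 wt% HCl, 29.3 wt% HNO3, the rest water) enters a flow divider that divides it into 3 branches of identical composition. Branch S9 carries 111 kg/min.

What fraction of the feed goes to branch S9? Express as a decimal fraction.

Fraction to S9 = 111/281 = 0.3950.

0.395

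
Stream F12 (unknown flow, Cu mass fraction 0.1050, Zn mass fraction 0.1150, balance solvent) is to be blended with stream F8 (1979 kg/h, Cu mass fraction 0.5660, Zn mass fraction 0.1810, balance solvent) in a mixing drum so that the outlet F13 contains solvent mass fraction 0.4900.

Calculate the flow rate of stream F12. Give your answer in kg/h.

1617 kg/h

Let F12 be the unknown flow. Total out = 1979 + F12.
solvent balance: 500.69 + 0.780·F12 = 0.490·(1979 + F12)
(0.780 − 0.490)·F12 = 0.490×1979 − 500.69 = 469.02
F12 = 469.02 / 0.290 = 1617.3 kg/h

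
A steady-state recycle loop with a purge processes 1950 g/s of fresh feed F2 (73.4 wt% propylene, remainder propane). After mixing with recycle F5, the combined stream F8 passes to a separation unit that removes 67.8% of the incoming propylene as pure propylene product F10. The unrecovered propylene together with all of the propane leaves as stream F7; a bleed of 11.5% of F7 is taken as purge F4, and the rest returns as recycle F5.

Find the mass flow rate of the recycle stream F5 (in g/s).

4562 g/s

propane enters only via F2 and leaves only via the purge: 1950×0.266 = 0.115×(propane in F7), and the separation unit passes all propane, so propane in F8 = propane in F7 = 4510.4 g/s.
propylene in F8: m_A = 1950×0.734 + (1−0.115)·(1−0.678)·m_A, so m_A = 1431.3/0.7150 = 2001.7 g/s.
F7 = (1−0.678)×2001.7 + 4510.4 = 5155 g/s.
Recycle F5 = (1−0.115)×5155 = 4562.2 g/s.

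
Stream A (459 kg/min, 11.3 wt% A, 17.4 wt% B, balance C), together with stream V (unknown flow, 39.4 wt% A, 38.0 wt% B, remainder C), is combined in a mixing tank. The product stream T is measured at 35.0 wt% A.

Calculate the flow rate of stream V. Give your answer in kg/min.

Let V be the unknown flow. Total out = 459 + V.
A balance: 51.867 + 0.394·V = 0.350·(459 + V)
(0.394 − 0.350)·V = 0.350×459 − 51.867 = 108.78
V = 108.78 / 0.044 = 2472.3 kg/min

2472 kg/min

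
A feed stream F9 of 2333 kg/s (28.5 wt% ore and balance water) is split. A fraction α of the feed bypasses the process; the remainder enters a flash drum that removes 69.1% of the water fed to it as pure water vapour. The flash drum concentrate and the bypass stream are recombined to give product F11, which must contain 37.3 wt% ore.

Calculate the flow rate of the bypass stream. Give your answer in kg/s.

1219 kg/s

All 2333×0.285 = 664.9 kg/s of ore reaches F11, so F11 = 664.9/0.373 = 1782.6 kg/s and vapour = 550.41 kg/s.
The evaporator receives (1−α)·2333 of feed at 0.715 water and removes 0.691 of that water:
0.691×0.715×(1−α)×2333 = 550.41
(1−α) = 550.41/1152.7 = 0.4775;  α = 0.5225.
Bypass flow = 0.5225×2333 = 1219 kg/s.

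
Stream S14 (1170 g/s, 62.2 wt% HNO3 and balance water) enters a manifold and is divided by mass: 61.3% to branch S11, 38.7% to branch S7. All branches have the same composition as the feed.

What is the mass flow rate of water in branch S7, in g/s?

Branch S7 total = 0.387×1170 = 452.79 g/s.
water in S7 = 0.378×452.79 = 171.15 g/s.

171.2 g/s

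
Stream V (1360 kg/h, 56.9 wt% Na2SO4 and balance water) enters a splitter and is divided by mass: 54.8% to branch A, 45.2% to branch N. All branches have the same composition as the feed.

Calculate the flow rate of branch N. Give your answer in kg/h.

Branch N flow = 0.452×1360 = 614.72 kg/h.

614.7 kg/h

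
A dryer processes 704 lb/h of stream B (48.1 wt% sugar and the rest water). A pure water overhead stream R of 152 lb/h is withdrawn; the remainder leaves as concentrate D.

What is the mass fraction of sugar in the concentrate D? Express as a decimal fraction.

sugar is not removed: 704×0.481 = 338.62 lb/h of sugar enters D.
Concentrate = 704 − 152 = 552 lb/h.
Mass fraction = 338.62/552 = 0.613.

0.613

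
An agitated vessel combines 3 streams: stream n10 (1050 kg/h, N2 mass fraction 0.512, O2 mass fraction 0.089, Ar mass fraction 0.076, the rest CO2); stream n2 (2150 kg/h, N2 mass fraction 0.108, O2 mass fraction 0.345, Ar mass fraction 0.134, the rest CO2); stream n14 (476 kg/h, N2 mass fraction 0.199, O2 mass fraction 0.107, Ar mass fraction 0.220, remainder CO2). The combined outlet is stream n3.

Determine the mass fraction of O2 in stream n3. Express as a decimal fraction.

0.241

Total flow out = 1050 + 2150 + 476 = 3676 kg/h.
O2 in = 1050×0.089 + 2150×0.345 + 476×0.107 = 886.13 kg/h.
O2 mass fraction in n3 = 886.13/3676 = 0.241.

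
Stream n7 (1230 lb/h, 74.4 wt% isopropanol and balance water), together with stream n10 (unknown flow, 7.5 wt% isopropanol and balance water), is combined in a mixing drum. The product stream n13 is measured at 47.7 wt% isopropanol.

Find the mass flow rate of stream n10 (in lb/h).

816.9 lb/h

Let n10 be the unknown flow. Total out = 1230 + n10.
isopropanol balance: 915.12 + 0.075·n10 = 0.477·(1230 + n10)
(0.075 − 0.477)·n10 = 0.477×1230 − 915.12 = -328.41
n10 = -328.41 / -0.402 = 816.94 lb/h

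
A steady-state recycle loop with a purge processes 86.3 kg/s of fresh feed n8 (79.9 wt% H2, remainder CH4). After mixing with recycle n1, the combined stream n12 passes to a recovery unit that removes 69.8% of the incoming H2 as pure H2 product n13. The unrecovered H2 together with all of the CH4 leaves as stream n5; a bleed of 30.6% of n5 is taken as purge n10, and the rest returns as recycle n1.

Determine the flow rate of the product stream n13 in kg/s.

60.89 kg/s

H2 in n12: m_A = 86.3×0.799 + (1−0.306)·(1−0.698)·m_A, so m_A = 68.954/0.7904 = 87.238 kg/s.
Product n13 = 0.698×87.238 = 60.892 kg/s.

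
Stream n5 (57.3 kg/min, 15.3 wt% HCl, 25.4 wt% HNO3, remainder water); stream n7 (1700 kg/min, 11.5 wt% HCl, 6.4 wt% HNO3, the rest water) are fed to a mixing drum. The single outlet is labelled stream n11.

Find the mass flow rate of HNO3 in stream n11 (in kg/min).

HNO3 out = HNO3 in = 57.3×0.254 + 1700×0.064 = 123.35 kg/min.

123.4 kg/min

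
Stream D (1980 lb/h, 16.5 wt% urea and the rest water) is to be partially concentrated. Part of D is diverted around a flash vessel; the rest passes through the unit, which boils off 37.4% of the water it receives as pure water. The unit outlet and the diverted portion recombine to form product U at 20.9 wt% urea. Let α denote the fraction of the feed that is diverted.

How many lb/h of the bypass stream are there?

All 1980×0.165 = 326.7 lb/h of urea reaches U, so U = 326.7/0.209 = 1563.2 lb/h and vapour = 416.84 lb/h.
The evaporator receives (1−α)·1980 of feed at 0.835 water and removes 0.374 of that water:
0.374×0.835×(1−α)×1980 = 416.84
(1−α) = 416.84/618.33 = 0.6741;  α = 0.3259.
Bypass flow = 0.3259×1980 = 645.21 lb/h.

645.2 lb/h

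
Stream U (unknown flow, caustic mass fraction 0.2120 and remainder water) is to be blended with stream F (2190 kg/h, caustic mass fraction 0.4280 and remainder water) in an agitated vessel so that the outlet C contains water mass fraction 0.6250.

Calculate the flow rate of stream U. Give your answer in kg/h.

712.1 kg/h

Let U be the unknown flow. Total out = 2190 + U.
water balance: 1252.7 + 0.788·U = 0.625·(2190 + U)
(0.788 − 0.625)·U = 0.625×2190 − 1252.7 = 116.07
U = 116.07 / 0.163 = 712.09 kg/h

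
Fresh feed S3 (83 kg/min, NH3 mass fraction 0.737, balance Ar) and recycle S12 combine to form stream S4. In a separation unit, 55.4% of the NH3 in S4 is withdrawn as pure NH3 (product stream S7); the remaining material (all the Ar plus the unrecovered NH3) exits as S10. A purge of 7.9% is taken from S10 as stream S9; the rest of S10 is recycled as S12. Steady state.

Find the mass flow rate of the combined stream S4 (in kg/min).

380.1 kg/min

Ar enters only via S3 and leaves only via the purge: 83×0.263 = 0.079×(Ar in S10), and the separation unit passes all Ar, so Ar in S4 = Ar in S10 = 276.32 kg/min.
NH3 in S4: m_A = 83×0.737 + (1−0.079)·(1−0.554)·m_A, so m_A = 61.171/0.5892 = 103.81 kg/min.
S4 = 103.81 + 276.32 = 380.13 kg/min.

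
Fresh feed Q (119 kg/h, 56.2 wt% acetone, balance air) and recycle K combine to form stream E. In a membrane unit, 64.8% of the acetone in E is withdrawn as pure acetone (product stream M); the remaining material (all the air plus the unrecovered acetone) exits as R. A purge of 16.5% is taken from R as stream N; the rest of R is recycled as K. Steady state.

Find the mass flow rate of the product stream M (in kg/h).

61.38 kg/h

acetone in E: m_A = 119×0.562 + (1−0.165)·(1−0.648)·m_A, so m_A = 66.878/0.7061 = 94.717 kg/h.
Product M = 0.648×94.717 = 61.377 kg/h.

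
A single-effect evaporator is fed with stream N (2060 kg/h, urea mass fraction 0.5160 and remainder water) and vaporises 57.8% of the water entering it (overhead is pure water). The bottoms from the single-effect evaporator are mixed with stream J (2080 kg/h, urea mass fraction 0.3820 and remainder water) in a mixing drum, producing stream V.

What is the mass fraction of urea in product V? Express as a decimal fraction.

0.5212

Vapour removed = 0.578×0.484×2060 = 576.29 kg/h; concentrate = 1483.7 kg/h.
urea reaching the mixer = 1063 (from concentrate) + 2080×0.382 = 1857.5 kg/h.
Product flow = 1483.7 + 2080 = 3563.7 kg/h; urea fraction = 0.5212.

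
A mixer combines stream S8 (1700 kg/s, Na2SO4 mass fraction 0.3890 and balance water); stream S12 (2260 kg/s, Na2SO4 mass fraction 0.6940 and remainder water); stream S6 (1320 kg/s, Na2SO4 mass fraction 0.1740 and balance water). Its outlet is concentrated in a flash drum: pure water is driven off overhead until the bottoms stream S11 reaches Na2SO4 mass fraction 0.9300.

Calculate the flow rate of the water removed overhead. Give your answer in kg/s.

2635 kg/s

Na2SO4 entering = 1700×0.389 + 2260×0.694 + 1320×0.174 = 2459.4 kg/s.
All Na2SO4 reports to S11, so S11 = 2459.4/0.930 = 2644.5 kg/s.
Total feed = 5280 kg/s; overhead = 5280 − 2644.5 = 2635.5 kg/s.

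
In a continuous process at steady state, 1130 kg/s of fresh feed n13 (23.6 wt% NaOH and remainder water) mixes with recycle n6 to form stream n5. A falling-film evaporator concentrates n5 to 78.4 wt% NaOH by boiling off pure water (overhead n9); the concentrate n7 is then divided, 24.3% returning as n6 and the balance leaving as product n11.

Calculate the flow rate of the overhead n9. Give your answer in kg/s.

789.8 kg/s

Overall NaOH balance (none leaves overhead): NaOH in fresh feed = NaOH in product, i.e. 1130×0.236 = (1−0.243)·n7·0.784.
n7 = 266.68/(0.784×0.757) = 449.34 kg/s.
Recycle n6 = 0.243×449.34 = 109.19 kg/s.
Combined feed n5 = 1130 + 109.19 = 1239.2 kg/s.
Overhead n9 = n5 − n7 = 1239.2 − 449.34 = 789.85 kg/s.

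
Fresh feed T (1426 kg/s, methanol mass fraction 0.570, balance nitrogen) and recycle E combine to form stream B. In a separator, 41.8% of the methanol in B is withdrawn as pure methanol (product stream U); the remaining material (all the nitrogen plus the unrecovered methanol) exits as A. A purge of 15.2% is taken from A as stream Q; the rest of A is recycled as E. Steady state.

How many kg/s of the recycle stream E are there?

4213 kg/s

nitrogen enters only via T and leaves only via the purge: 1426×0.430 = 0.152×(nitrogen in A), and the separator passes all nitrogen, so nitrogen in B = nitrogen in A = 4034.1 kg/s.
methanol in B: m_A = 1426×0.570 + (1−0.152)·(1−0.418)·m_A, so m_A = 812.82/0.5065 = 1604.9 kg/s.
A = (1−0.418)×1604.9 + 4034.1 = 4968.1 kg/s.
Recycle E = (1−0.152)×4968.1 = 4213 kg/s.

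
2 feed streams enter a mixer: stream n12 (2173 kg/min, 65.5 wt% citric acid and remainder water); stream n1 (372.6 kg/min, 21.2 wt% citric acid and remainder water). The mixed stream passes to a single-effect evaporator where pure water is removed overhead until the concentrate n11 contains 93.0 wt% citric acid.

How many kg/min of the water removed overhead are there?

citric acid entering = 2173×0.655 + 372.6×0.212 = 1502.3 kg/min.
All citric acid reports to n11, so n11 = 1502.3/0.930 = 1615.4 kg/min.
Total feed = 2545.6 kg/min; overhead = 2545.6 − 1615.4 = 930.22 kg/min.

930.2 kg/min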